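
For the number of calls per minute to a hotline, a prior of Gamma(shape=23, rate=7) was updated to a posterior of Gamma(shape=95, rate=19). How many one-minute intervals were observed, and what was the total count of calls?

n = 12 one-minute intervals with total 72 calls

Gamma–Poisson conjugacy: posterior shape = α + Σxᵢ, posterior rate = β + n.
Matching: Σxᵢ = 95 − 23 = 72 and n = 19 − 7 = 12.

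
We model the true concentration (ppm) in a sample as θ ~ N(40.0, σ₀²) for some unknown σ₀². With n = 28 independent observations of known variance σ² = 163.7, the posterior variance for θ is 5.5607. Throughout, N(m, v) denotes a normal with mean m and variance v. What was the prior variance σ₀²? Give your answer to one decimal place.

σ₀² = 113.8

For the Normal–Normal model with known σ², precisions add: τ_n = τ₀ + n/σ².
So 1/σ₀² = 1/5.5607 − 28/163.7 = 0.179833 − 0.171045 = 0.008788.
Hence σ₀² = 1/0.008788 ≈ 113.8.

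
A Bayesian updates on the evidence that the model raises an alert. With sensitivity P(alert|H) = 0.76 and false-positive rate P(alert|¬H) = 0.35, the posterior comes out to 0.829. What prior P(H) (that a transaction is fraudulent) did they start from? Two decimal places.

In odds form, posterior odds = prior odds × likelihood ratio, so prior odds = posterior odds ÷ LR.
Posterior odds = 0.829/(1−0.829) = 4.8480. LR = 0.76/0.35 = 2.1714.
Prior odds = 4.8480/2.1714 = 2.2327, so P(H) = 2.2327/(1+2.2327) ≈ 0.69.

P(H) = 0.69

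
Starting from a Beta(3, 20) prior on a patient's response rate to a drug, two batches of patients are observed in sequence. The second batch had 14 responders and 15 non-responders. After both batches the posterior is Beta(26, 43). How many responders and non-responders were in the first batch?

9 responders and 8 non-responders

Sequential conjugate updates are equivalent to a single update on the pooled data, so total successes = posterior α − prior α and total failures = posterior β − prior β.
Total across both batches: 26−3=23 responders, 43−20=23 non-responders.
Subtract the second batch: 23−14=9 responders and 23−15=8 non-responders.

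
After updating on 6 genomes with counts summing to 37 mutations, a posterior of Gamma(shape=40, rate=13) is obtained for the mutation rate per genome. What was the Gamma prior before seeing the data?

Gamma(shape=3, rate=7)

Gamma–Poisson conjugacy: posterior shape = α + Σxᵢ, posterior rate = β + n.
So α = 40 − 37 = 3 and β = 13 − 6 = 7.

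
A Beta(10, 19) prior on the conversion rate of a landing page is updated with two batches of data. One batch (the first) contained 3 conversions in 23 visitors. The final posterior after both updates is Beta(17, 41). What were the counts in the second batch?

4 conversions and 2 bounces

Because Beta–binomial updating is additive in the counts, the combined data contributed (α_post−α_prior, β_post−β_prior) successes and failures.
Total across both batches: 17−10=7 conversions, 41−19=22 bounces.
Subtract the first batch: 7−3=4 conversions and 22−20=2 bounces.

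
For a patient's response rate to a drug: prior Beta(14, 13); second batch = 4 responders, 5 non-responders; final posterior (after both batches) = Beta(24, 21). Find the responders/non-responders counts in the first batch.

Because Beta–binomial updating is additive in the counts, the combined data contributed (α_post−α_prior, β_post−β_prior) successes and failures.
Total across both batches: 24−14=10 responders, 21−13=8 non-responders.
Subtract the second batch: 10−4=6 responders and 8−5=3 non-responders.

6 responders and 3 non-responders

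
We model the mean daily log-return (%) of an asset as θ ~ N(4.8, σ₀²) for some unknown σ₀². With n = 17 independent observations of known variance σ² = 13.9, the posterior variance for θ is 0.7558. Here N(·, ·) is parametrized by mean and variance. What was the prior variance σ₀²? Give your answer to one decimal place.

Posterior precision equals prior precision plus data precision: 1/σ_n² = 1/σ₀² + n/σ².
So 1/σ₀² = 1/0.7558 − 17/13.9 = 1.323101 − 1.223022 = 0.100079.
Hence σ₀² = 1/0.100079 ≈ 10.0.

σ₀² = 10.0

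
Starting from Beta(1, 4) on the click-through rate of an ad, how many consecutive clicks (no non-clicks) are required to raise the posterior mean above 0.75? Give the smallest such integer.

k = 12

After k clicks and 0 non-clicks the posterior is Beta(1+k, 4), with mean (1+k)/(1+4+k).
Set (1+k)/(5+k) > 0.75 and solve: k > (0.75·5 − 1)/(1 − 0.75) = 11.000.
The smallest integer exceeding 11.000 is 12.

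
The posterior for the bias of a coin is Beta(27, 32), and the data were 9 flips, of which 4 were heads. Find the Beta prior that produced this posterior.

A Beta(a, b) prior with s successes and f failures in binomial data gives a Beta(a+s, b+f) posterior.
So a = 27 − 4 = 23 and b = 32 − 5 = 27.

Beta(23, 27)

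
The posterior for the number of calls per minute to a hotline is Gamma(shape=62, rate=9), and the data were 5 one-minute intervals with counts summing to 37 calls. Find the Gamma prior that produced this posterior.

Gamma(shape=25, rate=4)

Gamma–Poisson conjugacy: posterior shape = α + Σxᵢ, posterior rate = β + n.
So α = 62 − 37 = 25 and β = 9 − 5 = 4.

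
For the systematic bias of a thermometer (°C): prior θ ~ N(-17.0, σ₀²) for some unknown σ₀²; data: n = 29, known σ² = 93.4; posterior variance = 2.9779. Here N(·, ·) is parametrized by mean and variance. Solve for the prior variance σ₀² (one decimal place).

σ₀² = 39.5

For the Normal–Normal model with known σ², precisions add: τ_n = τ₀ + n/σ².
So 1/σ₀² = 1/2.9779 − 29/93.4 = 0.335807 − 0.310493 = 0.025314.
Hence σ₀² = 1/0.025314 ≈ 39.5.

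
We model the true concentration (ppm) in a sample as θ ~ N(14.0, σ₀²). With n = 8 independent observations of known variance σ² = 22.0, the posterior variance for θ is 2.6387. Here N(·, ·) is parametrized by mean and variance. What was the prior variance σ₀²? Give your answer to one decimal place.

σ₀² = 65.2

For the Normal–Normal model with known σ², precisions add: τ_n = τ₀ + n/σ².
So 1/σ₀² = 1/2.6387 − 8/22.0 = 0.378974 − 0.363636 = 0.015338.
Hence σ₀² = 1/0.015338 ≈ 65.2.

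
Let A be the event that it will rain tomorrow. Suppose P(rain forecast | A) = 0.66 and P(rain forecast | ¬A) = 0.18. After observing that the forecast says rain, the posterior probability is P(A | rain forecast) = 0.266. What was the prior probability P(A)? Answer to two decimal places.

P(A) = 0.09

In odds form, posterior odds = prior odds × likelihood ratio, so prior odds = posterior odds ÷ LR.
Posterior odds = 0.266/(1−0.266) = 0.3624. LR = 0.66/0.18 = 3.6667.
Prior odds = 0.3624/3.6667 = 0.0988, so P(A) = 0.0988/(1+0.0988) ≈ 0.09.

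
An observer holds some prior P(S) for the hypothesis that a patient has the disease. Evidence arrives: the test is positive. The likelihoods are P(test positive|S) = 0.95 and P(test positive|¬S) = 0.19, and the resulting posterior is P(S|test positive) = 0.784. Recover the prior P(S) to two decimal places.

In odds form, posterior odds = prior odds × likelihood ratio, so prior odds = posterior odds ÷ LR.
Posterior odds = 0.784/(1−0.784) = 3.6296. LR = 0.95/0.19 = 5.0000.
Prior odds = 3.6296/5.0000 = 0.7259, so P(S) = 0.7259/(1+0.7259) ≈ 0.42.

P(S) = 0.42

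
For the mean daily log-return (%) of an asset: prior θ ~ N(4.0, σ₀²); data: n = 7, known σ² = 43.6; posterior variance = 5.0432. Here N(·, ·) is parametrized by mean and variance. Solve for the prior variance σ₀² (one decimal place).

σ₀² = 26.5

For the Normal–Normal model with known σ², precisions add: τ_n = τ₀ + n/σ².
So 1/σ₀² = 1/5.0432 − 7/43.6 = 0.198287 − 0.160550 = 0.037737.
Hence σ₀² = 1/0.037737 ≈ 26.5.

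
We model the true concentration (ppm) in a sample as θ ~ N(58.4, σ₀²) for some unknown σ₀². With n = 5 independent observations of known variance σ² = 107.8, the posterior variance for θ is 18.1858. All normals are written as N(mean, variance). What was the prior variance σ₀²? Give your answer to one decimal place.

For the Normal–Normal model with known σ², precisions add: τ_n = τ₀ + n/σ².
So 1/σ₀² = 1/18.1858 − 5/107.8 = 0.054988 − 0.046382 = 0.008606.
Hence σ₀² = 1/0.008606 ≈ 116.2.

σ₀² = 116.2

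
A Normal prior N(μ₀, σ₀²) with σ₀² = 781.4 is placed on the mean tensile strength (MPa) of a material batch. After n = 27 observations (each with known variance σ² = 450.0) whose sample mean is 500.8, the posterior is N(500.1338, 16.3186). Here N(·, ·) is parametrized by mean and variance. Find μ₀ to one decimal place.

μ₀ = 468.9

The posterior mean is a precision-weighted average: μ_n = (τ₀μ₀ + τ_data·x̄)/(τ₀+τ_data), with τ₀=1/σ₀² and τ_data=n/σ².
Here τ₀ = 1/781.4 = 0.001280 and τ_data = 27/450.0 = 0.060000, so τ_n = 0.061280.
Rearranging for μ₀: μ₀ = (μ_n·τ_n − τ_data·x̄)/τ₀ = (500.1338·0.061280 − 0.060000·500.8) / 0.001280 = 0.600199/0.001280 ≈ 468.9.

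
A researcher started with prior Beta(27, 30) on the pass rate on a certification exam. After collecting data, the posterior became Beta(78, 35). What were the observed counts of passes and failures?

51 passes and 5 failures

Under Beta–binomial conjugacy the posterior parameters are (α+s, β+f).
Match parameters: s=78−27=51, f=35−30=5.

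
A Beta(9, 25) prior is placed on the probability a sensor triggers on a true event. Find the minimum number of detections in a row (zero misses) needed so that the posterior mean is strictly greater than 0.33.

After k detections and 0 misses the posterior is Beta(9+k, 25), with mean (9+k)/(9+25+k).
Set (9+k)/(34+k) > 0.33 and solve: k > (0.33·34 − 9)/(1 − 0.33) = 3.313.
The smallest integer exceeding 3.313 is 4.

k = 4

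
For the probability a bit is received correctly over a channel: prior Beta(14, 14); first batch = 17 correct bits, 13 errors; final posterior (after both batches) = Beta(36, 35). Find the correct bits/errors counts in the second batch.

5 correct bits and 8 errors

Because Beta–binomial updating is additive in the counts, the combined data contributed (α_post−α_prior, β_post−β_prior) successes and failures.
Total across both batches: 36−14=22 correct bits, 35−14=21 errors.
Subtract the first batch: 22−17=5 correct bits and 21−13=8 errors.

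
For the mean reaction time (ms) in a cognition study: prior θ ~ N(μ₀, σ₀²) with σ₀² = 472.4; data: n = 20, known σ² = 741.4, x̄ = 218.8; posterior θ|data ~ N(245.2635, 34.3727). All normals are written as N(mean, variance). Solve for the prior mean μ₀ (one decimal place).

The posterior mean is a precision-weighted average: μ_n = (τ₀μ₀ + τ_data·x̄)/(τ₀+τ_data), with τ₀=1/σ₀² and τ_data=n/σ².
Here τ₀ = 1/472.4 = 0.002117 and τ_data = 20/741.4 = 0.026976, so τ_n = 0.029093.
Rearranging for μ₀: μ₀ = (μ_n·τ_n − τ_data·x̄)/τ₀ = (245.2635·0.029093 − 0.026976·218.8) / 0.002117 = 1.233102/0.002117 ≈ 582.5.

μ₀ = 582.5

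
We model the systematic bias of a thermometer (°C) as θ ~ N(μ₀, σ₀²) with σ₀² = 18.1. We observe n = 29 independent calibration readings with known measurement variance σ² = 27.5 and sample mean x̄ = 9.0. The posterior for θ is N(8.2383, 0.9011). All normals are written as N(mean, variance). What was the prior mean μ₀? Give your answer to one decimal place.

With known observation variance, the Normal–Normal posterior has precision τ_n = τ₀ + n/σ² and mean μ_n = (τ₀μ₀ + (n/σ²)x̄)/τ_n.
Here τ₀ = 1/18.1 = 0.055249 and τ_data = 29/27.5 = 1.054545, so τ_n = 1.109794.
Rearranging for μ₀: μ₀ = (μ_n·τ_n − τ_data·x̄)/τ₀ = (8.2383·1.109794 − 1.054545·9.0) / 0.055249 = -0.348089/0.055249 ≈ -6.3.

μ₀ = -6.3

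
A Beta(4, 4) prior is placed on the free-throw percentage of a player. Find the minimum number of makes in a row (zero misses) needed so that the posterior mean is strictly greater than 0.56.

k = 2

After k makes and 0 misses the posterior is Beta(4+k, 4), with mean (4+k)/(4+4+k).
Set (4+k)/(8+k) > 0.56 and solve: k > (0.56·8 − 4)/(1 − 0.56) = 1.091.
The smallest integer exceeding 1.091 is 2, and checking k=2: (6)/(10) = 0.6000 > 0.56.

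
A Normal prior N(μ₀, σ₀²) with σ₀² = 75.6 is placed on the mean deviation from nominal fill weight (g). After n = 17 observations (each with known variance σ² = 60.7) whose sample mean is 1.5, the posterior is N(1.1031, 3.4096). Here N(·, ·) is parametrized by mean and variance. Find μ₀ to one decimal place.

With known observation variance, the Normal–Normal posterior has precision τ_n = τ₀ + n/σ² and mean μ_n = (τ₀μ₀ + (n/σ²)x̄)/τ_n.
Here τ₀ = 1/75.6 = 0.013228 and τ_data = 17/60.7 = 0.280066, so τ_n = 0.293294.
Rearranging for μ₀: μ₀ = (μ_n·τ_n − τ_data·x̄)/τ₀ = (1.1031·0.293294 − 0.280066·1.5) / 0.013228 = -0.096566/0.013228 ≈ -7.3.

μ₀ = -7.3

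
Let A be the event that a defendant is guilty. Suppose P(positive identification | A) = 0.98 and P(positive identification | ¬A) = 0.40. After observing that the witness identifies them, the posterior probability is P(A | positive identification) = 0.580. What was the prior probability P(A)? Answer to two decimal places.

P(A) = 0.36

Bayes' rule in odds form gives O(A|E) = O(A)·[P(E|A)/P(E|¬A)], hence O(A) = O(A|E)/LR.
Posterior odds = 0.580/(1−0.580) = 1.3810. LR = 0.98/0.40 = 2.4500.
Prior odds = 1.3810/2.4500 = 0.5637, so P(A) = 0.5637/(1+0.5637) ≈ 0.36.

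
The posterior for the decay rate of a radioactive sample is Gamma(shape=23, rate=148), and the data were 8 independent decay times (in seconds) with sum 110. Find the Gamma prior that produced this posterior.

Gamma(shape=15, rate=38)

For an exponential likelihood with a Gamma(α, β) prior on the rate, n observations with total T give posterior Gamma(α+n, β+T).
So α = 23 − 8 = 15 and β = 148 − 110 = 38.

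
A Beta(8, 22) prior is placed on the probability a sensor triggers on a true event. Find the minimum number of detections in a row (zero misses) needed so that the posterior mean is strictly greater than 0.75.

k = 59

After k detections and 0 misses the posterior is Beta(8+k, 22), with mean (8+k)/(8+22+k).
Set (8+k)/(30+k) > 0.75 and solve: k > (0.75·30 − 8)/(1 − 0.75) = 58.000.
The smallest integer exceeding 58.000 is 59.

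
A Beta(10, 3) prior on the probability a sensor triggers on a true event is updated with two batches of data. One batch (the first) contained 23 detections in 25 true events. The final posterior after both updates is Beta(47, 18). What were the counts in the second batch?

Because Beta–binomial updating is additive in the counts, the combined data contributed (α_post−α_prior, β_post−β_prior) successes and failures.
Total across both batches: 47−10=37 detections, 18−3=15 misses.
Subtract the first batch: 37−23=14 detections and 15−2=13 misses.

14 detections and 13 misses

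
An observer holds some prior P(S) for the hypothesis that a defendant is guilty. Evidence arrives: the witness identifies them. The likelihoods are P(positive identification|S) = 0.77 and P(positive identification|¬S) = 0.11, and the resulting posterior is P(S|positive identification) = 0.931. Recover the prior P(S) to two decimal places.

In odds form, posterior odds = prior odds × likelihood ratio, so prior odds = posterior odds ÷ LR.
Posterior odds = 0.931/(1−0.931) = 13.4928. LR = 0.77/0.11 = 7.0000.
Prior odds = 13.4928/7.0000 = 1.9275, so P(S) = 1.9275/(1+1.9275) ≈ 0.66.

P(S) = 0.66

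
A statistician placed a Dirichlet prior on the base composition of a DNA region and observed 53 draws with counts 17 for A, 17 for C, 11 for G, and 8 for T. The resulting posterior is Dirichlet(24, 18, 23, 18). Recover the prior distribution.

For a Dirichlet(α) prior with multinomial counts c, the posterior is Dirichlet(α + c) componentwise.
Subtract each count from the matching posterior parameter: 24−17=7, 18−17=1, 23−11=12, 18−8=10.

Dirichlet(7, 1, 12, 10)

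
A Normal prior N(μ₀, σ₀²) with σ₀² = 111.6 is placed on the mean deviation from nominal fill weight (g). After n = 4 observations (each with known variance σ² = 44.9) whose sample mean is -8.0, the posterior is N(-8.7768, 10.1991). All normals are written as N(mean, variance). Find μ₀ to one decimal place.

With known observation variance, the Normal–Normal posterior has precision τ_n = τ₀ + n/σ² and mean μ_n = (τ₀μ₀ + (n/σ²)x̄)/τ_n.
Here τ₀ = 1/111.6 = 0.008961 and τ_data = 4/44.9 = 0.089087, so τ_n = 0.098048.
Rearranging for μ₀: μ₀ = (μ_n·τ_n − τ_data·x̄)/τ₀ = (-8.7768·0.098048 − 0.089087·-8.0) / 0.008961 = -0.147852/0.008961 ≈ -16.5.

μ₀ = -16.5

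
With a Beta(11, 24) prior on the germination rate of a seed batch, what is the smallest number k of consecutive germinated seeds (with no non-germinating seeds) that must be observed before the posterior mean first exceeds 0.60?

k = 26

After k germinated seeds and 0 non-germinating seeds the posterior is Beta(11+k, 24), with mean (11+k)/(11+24+k).
Set (11+k)/(35+k) > 0.60 and solve: k > (0.60·35 − 11)/(1 − 0.60) = 25.000.
The smallest integer exceeding 25.000 is 26, and checking k=26: (37)/(61) = 0.6066 > 0.60.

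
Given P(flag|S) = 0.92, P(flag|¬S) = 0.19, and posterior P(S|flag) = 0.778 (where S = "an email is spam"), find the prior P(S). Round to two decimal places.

Bayes' rule in odds form gives O(S|E) = O(S)·[P(E|S)/P(E|¬S)], hence O(S) = O(S|E)/LR.
Posterior odds = 0.778/(1−0.778) = 3.5045. LR = 0.92/0.19 = 4.8421.
Prior odds = 3.5045/4.8421 = 0.7238, so P(S) = 0.7238/(1+0.7238) ≈ 0.42.

P(S) = 0.42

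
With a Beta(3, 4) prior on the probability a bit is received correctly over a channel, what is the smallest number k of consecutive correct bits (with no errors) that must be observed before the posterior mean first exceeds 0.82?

After k correct bits and 0 errors the posterior is Beta(3+k, 4), with mean (3+k)/(3+4+k).
Set (3+k)/(7+k) > 0.82 and solve: k > (0.82·7 − 3)/(1 − 0.82) = 15.222.
The smallest integer exceeding 15.222 is 16.

k = 16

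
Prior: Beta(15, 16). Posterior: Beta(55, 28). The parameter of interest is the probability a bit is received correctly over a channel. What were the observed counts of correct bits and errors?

A Beta(α, β) prior with s successes and f failures in binomial data gives a Beta(α+s, β+f) posterior.
Match parameters: s=55−15=40, f=28−16=12.

40 correct bits and 12 errors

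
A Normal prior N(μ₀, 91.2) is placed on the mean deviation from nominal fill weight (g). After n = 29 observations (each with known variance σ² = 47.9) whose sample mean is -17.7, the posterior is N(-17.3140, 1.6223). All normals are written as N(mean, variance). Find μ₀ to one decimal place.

With known observation variance, the Normal–Normal posterior has precision τ_n = τ₀ + n/σ² and mean μ_n = (τ₀μ₀ + (n/σ²)x̄)/τ_n.
Here τ₀ = 1/91.2 = 0.010965 and τ_data = 29/47.9 = 0.605428, so τ_n = 0.616393.
Rearranging for μ₀: μ₀ = (μ_n·τ_n − τ_data·x̄)/τ₀ = (-17.3140·0.616393 − 0.605428·-17.7) / 0.010965 = 0.043847/0.010965 ≈ 4.0.

μ₀ = 4.0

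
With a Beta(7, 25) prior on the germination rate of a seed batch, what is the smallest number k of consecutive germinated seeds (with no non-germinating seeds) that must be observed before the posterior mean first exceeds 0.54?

After k germinated seeds and 0 non-germinating seeds the posterior is Beta(7+k, 25), with mean (7+k)/(7+25+k).
Set (7+k)/(32+k) > 0.54 and solve: k > (0.54·32 − 7)/(1 − 0.54) = 22.348.
The smallest integer exceeding 22.348 is 23.

k = 23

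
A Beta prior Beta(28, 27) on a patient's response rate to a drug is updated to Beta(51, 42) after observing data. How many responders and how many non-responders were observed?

Under Beta–binomial conjugacy the posterior parameters are (α+s, β+f).
So s = 51 − 28 = 23 and f = 42 − 27 = 15.

23 responders and 15 non-responders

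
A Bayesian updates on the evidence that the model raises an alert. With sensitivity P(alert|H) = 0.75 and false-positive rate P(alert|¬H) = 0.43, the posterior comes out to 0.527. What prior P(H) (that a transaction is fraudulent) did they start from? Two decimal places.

P(H) = 0.39

Bayes' rule in odds form gives O(H|E) = O(H)·[P(E|H)/P(E|¬H)], hence O(H) = O(H|E)/LR.
Posterior odds = 0.527/(1−0.527) = 1.1142. LR = 0.75/0.43 = 1.7442.
Prior odds = 1.1142/1.7442 = 0.6388, so P(H) = 0.6388/(1+0.6388) ≈ 0.39.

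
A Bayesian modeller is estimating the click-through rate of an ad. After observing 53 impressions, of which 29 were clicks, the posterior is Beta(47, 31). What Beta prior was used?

A Beta(a, b) prior with s successes and f failures in binomial data gives a Beta(a+s, b+f) posterior.
So a = 47 − 29 = 18 and b = 31 − 24 = 7.

Beta(18, 7)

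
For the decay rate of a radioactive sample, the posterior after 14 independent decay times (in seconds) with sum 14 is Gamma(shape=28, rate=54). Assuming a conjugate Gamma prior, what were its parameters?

Gamma(shape=14, rate=40)

For an exponential likelihood with a Gamma(α, β) prior on the rate, n observations with total T give posterior Gamma(α+n, β+T).
So α = 28 − 14 = 14 and β = 54 − 14 = 40.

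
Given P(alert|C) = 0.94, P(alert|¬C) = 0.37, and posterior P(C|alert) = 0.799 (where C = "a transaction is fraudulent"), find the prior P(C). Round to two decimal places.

In odds form, posterior odds = prior odds × likelihood ratio, so prior odds = posterior odds ÷ LR.
Posterior odds = 0.799/(1−0.799) = 3.9751. LR = 0.94/0.37 = 2.5405.
Prior odds = 3.9751/2.5405 = 1.5647, so P(C) = 1.5647/(1+1.5647) ≈ 0.61.

P(C) = 0.61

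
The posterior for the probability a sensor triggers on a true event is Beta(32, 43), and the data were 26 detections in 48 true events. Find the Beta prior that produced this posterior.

Beta is conjugate to the binomial likelihood: posterior = Beta(a+s, b+f).
Subtract the data counts: 32−26=6, 43−22=21.

Beta(6, 21)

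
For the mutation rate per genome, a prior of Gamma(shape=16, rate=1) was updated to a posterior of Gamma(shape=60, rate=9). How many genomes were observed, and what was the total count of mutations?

Gamma–Poisson conjugacy: posterior shape = α + Σxᵢ, posterior rate = β + n.
Matching: Σxᵢ = 60 − 16 = 44 and n = 9 − 1 = 8.

n = 8 genomes with total 44 mutations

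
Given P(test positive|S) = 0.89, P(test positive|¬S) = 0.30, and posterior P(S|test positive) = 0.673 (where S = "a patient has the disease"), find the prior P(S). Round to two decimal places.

Bayes' rule in odds form gives O(S|E) = O(S)·[P(E|S)/P(E|¬S)], hence O(S) = O(S|E)/LR.
Posterior odds = 0.673/(1−0.673) = 2.0581. LR = 0.89/0.30 = 2.9667.
Prior odds = 2.0581/2.9667 = 0.6937, so P(S) = 0.6937/(1+0.6937) ≈ 0.41.

P(S) = 0.41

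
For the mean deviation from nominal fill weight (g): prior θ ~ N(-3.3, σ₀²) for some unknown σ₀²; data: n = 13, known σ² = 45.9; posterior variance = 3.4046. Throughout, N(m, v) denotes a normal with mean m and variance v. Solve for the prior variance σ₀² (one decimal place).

For the Normal–Normal model with known σ², precisions add: τ_n = τ₀ + n/σ².
So 1/σ₀² = 1/3.4046 − 13/45.9 = 0.293720 − 0.283224 = 0.010496.
Hence σ₀² = 1/0.010496 ≈ 95.3.

σ₀² = 95.3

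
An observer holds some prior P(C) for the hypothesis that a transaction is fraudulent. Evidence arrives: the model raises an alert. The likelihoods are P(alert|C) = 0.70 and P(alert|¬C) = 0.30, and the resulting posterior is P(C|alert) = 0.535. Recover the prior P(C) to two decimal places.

P(C) = 0.33

In odds form, posterior odds = prior odds × likelihood ratio, so prior odds = posterior odds ÷ LR.
Posterior odds = 0.535/(1−0.535) = 1.1505. LR = 0.70/0.30 = 2.3333.
Prior odds = 1.1505/2.3333 = 0.4931, so P(C) = 0.4931/(1+0.4931) ≈ 0.33.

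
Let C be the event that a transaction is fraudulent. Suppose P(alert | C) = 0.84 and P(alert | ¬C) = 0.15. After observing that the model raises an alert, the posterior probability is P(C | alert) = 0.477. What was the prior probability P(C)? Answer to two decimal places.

P(C) = 0.14

In odds form, posterior odds = prior odds × likelihood ratio, so prior odds = posterior odds ÷ LR.
Posterior odds = 0.477/(1−0.477) = 0.9120. LR = 0.84/0.15 = 5.6000.
Prior odds = 0.9120/5.6000 = 0.1629, so P(C) = 0.1629/(1+0.1629) ≈ 0.14.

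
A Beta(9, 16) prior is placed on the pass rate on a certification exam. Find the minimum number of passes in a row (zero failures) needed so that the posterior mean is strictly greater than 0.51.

k = 8

After k passes and 0 failures the posterior is Beta(9+k, 16), with mean (9+k)/(9+16+k).
Set (9+k)/(25+k) > 0.51 and solve: k > (0.51·25 − 9)/(1 − 0.51) = 7.653.
The smallest integer exceeding 7.653 is 8, and checking k=8: (17)/(33) = 0.5152 > 0.51.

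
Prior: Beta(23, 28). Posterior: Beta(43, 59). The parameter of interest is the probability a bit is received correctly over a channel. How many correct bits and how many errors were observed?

20 correct bits and 31 errors

Under Beta–binomial conjugacy the posterior parameters are (α+s, β+f).
So s = 43 − 23 = 20 and f = 59 − 28 = 31.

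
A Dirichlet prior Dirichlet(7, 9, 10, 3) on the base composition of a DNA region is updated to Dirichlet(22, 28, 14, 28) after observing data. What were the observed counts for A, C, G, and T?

counts (15, 19, 4, 25)

For a Dirichlet(α) prior with multinomial counts c, the posterior is Dirichlet(α + c) componentwise.
Counts are posterior − prior componentwise: 22−7=15, 28−9=19, 14−10=4, 28−3=25.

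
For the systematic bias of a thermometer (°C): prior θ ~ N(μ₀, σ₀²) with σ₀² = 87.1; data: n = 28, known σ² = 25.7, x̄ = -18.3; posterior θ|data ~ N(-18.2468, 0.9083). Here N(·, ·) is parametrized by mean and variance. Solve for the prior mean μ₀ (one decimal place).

μ₀ = -13.2

The posterior mean is a precision-weighted average: μ_n = (τ₀μ₀ + τ_data·x̄)/(τ₀+τ_data), with τ₀=1/σ₀² and τ_data=n/σ².
Here τ₀ = 1/87.1 = 0.011481 and τ_data = 28/25.7 = 1.089494, so τ_n = 1.100975.
Rearranging for μ₀: μ₀ = (μ_n·τ_n − τ_data·x̄)/τ₀ = (-18.2468·1.100975 − 1.089494·-18.3) / 0.011481 = -0.151530/0.011481 ≈ -13.2.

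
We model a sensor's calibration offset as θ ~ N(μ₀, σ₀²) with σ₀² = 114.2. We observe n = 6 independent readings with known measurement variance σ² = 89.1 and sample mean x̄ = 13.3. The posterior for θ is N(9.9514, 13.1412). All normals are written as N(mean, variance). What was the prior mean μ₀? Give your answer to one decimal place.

With known observation variance, the Normal–Normal posterior has precision τ_n = τ₀ + n/σ² and mean μ_n = (τ₀μ₀ + (n/σ²)x̄)/τ_n.
Here τ₀ = 1/114.2 = 0.008757 and τ_data = 6/89.1 = 0.067340, so τ_n = 0.076097.
Rearranging for μ₀: μ₀ = (μ_n·τ_n − τ_data·x̄)/τ₀ = (9.9514·0.076097 − 0.067340·13.3) / 0.008757 = -0.138350/0.008757 ≈ -15.8.

μ₀ = -15.8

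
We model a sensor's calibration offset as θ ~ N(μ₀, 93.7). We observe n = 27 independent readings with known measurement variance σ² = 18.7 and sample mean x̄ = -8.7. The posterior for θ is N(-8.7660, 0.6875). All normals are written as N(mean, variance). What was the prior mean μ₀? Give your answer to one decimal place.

μ₀ = -17.7

The posterior mean is a precision-weighted average: μ_n = (τ₀μ₀ + τ_data·x̄)/(τ₀+τ_data), with τ₀=1/σ₀² and τ_data=n/σ².
Here τ₀ = 1/93.7 = 0.010672 and τ_data = 27/18.7 = 1.443850, so τ_n = 1.454522.
Rearranging for μ₀: μ₀ = (μ_n·τ_n − τ_data·x̄)/τ₀ = (-8.7660·1.454522 − 1.443850·-8.7) / 0.010672 = -0.188845/0.010672 ≈ -17.7.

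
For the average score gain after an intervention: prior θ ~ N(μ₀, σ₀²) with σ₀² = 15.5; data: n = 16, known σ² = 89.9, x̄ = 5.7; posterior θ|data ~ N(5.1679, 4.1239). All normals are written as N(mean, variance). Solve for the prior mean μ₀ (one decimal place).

With known observation variance, the Normal–Normal posterior has precision τ_n = τ₀ + n/σ² and mean μ_n = (τ₀μ₀ + (n/σ²)x̄)/τ_n.
Here τ₀ = 1/15.5 = 0.064516 and τ_data = 16/89.9 = 0.177976, so τ_n = 0.242492.
Rearranging for μ₀: μ₀ = (μ_n·τ_n − τ_data·x̄)/τ₀ = (5.1679·0.242492 − 0.177976·5.7) / 0.064516 = 0.238711/0.064516 ≈ 3.7.

μ₀ = 3.7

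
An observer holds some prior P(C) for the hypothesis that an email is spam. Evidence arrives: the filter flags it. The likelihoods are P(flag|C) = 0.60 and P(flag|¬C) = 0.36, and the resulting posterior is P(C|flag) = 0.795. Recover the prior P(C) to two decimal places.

P(C) = 0.70

In odds form, posterior odds = prior odds × likelihood ratio, so prior odds = posterior odds ÷ LR.
Posterior odds = 0.795/(1−0.795) = 3.8780. LR = 0.60/0.36 = 1.6667.
Prior odds = 3.8780/1.6667 = 2.3268, so P(C) = 2.3268/(1+2.3268) ≈ 0.70.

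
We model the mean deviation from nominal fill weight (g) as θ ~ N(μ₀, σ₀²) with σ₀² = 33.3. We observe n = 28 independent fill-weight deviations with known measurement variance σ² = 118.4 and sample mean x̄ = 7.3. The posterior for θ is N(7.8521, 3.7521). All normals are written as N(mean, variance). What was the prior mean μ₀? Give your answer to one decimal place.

With known observation variance, the Normal–Normal posterior has precision τ_n = τ₀ + n/σ² and mean μ_n = (τ₀μ₀ + (n/σ²)x̄)/τ_n.
Here τ₀ = 1/33.3 = 0.030030 and τ_data = 28/118.4 = 0.236486, so τ_n = 0.266516.
Rearranging for μ₀: μ₀ = (μ_n·τ_n − τ_data·x̄)/τ₀ = (7.8521·0.266516 − 0.236486·7.3) / 0.030030 = 0.366362/0.030030 ≈ 12.2.

μ₀ = 12.2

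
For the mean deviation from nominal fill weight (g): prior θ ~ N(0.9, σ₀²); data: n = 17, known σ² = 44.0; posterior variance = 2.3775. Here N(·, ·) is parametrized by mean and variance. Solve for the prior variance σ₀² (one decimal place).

σ₀² = 29.2

For the Normal–Normal model with known σ², precisions add: τ_n = τ₀ + n/σ².
So 1/σ₀² = 1/2.3775 − 17/44.0 = 0.420610 − 0.386364 = 0.034246.
Hence σ₀² = 1/0.034246 ≈ 29.2.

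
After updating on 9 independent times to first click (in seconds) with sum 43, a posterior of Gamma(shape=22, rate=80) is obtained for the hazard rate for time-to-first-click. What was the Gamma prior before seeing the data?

Gamma(shape=13, rate=37)

For an exponential likelihood with a Gamma(α, β) prior on the rate, n observations with total T give posterior Gamma(α+n, β+T).
So α = 22 − 9 = 13 and β = 80 − 43 = 37.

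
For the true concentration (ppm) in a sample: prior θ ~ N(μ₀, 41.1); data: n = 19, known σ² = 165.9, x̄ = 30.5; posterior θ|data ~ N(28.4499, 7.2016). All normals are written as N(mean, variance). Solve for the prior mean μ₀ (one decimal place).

The posterior mean is a precision-weighted average: μ_n = (τ₀μ₀ + τ_data·x̄)/(τ₀+τ_data), with τ₀=1/σ₀² and τ_data=n/σ².
Here τ₀ = 1/41.1 = 0.024331 and τ_data = 19/165.9 = 0.114527, so τ_n = 0.138858.
Rearranging for μ₀: μ₀ = (μ_n·τ_n − τ_data·x̄)/τ₀ = (28.4499·0.138858 − 0.114527·30.5) / 0.024331 = 0.457423/0.024331 ≈ 18.8.

μ₀ = 18.8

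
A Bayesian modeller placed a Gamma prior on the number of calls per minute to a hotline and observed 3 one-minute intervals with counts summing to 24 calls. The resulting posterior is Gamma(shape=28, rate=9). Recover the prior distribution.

Gamma–Poisson conjugacy: posterior shape = α + Σxᵢ, posterior rate = β + n.
So α = 28 − 24 = 4 and β = 9 − 3 = 6.

Gamma(shape=4, rate=6)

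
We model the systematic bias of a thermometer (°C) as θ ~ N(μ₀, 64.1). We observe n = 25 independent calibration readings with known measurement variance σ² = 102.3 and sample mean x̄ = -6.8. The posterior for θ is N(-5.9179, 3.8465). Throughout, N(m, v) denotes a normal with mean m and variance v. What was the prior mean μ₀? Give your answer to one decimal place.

μ₀ = 7.9

The posterior mean is a precision-weighted average: μ_n = (τ₀μ₀ + τ_data·x̄)/(τ₀+τ_data), with τ₀=1/σ₀² and τ_data=n/σ².
Here τ₀ = 1/64.1 = 0.015601 and τ_data = 25/102.3 = 0.244379, so τ_n = 0.259980.
Rearranging for μ₀: μ₀ = (μ_n·τ_n − τ_data·x̄)/τ₀ = (-5.9179·0.259980 − 0.244379·-6.8) / 0.015601 = 0.123242/0.015601 ≈ 7.9.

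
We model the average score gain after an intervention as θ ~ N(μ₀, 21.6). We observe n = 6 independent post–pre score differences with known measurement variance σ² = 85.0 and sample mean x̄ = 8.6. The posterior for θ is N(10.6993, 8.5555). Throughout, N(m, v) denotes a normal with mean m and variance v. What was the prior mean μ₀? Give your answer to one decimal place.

μ₀ = 13.9

With known observation variance, the Normal–Normal posterior has precision τ_n = τ₀ + n/σ² and mean μ_n = (τ₀μ₀ + (n/σ²)x̄)/τ_n.
Here τ₀ = 1/21.6 = 0.046296 and τ_data = 6/85.0 = 0.070588, so τ_n = 0.116884.
Rearranging for μ₀: μ₀ = (μ_n·τ_n − τ_data·x̄)/τ₀ = (10.6993·0.116884 − 0.070588·8.6) / 0.046296 = 0.643520/0.046296 ≈ 13.9.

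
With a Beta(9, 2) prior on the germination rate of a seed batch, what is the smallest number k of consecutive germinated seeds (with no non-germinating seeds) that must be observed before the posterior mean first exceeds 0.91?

k = 12

After k germinated seeds and 0 non-germinating seeds the posterior is Beta(9+k, 2), with mean (9+k)/(9+2+k).
Set (9+k)/(11+k) > 0.91 and solve: k > (0.91·11 − 9)/(1 − 0.91) = 11.222.
The smallest integer exceeding 11.222 is 12.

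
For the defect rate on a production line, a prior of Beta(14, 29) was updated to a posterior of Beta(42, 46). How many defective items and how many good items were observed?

Beta is conjugate to the binomial likelihood: posterior = Beta(a+s, b+f).
Match parameters: s=42−14=28, f=46−29=17.

28 defective items and 17 good items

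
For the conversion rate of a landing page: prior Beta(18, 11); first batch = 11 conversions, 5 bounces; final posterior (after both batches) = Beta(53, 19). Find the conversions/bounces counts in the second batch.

Because Beta–binomial updating is additive in the counts, the combined data contributed (α_post−α_prior, β_post−β_prior) successes and failures.
Total across both batches: 53−18=35 conversions, 19−11=8 bounces.
Subtract the first batch: 35−11=24 conversions and 8−5=3 bounces.

24 conversions and 3 bounces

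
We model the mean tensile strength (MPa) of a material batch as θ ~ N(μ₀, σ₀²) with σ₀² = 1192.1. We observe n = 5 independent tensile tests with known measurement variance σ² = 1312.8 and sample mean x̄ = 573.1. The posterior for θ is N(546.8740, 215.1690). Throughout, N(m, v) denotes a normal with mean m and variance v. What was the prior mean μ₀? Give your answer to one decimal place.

With known observation variance, the Normal–Normal posterior has precision τ_n = τ₀ + n/σ² and mean μ_n = (τ₀μ₀ + (n/σ²)x̄)/τ_n.
Here τ₀ = 1/1192.1 = 0.000839 and τ_data = 5/1312.8 = 0.003809, so τ_n = 0.004648.
Rearranging for μ₀: μ₀ = (μ_n·τ_n − τ_data·x̄)/τ₀ = (546.8740·0.004648 − 0.003809·573.1) / 0.000839 = 0.358932/0.000839 ≈ 427.8.

μ₀ = 427.8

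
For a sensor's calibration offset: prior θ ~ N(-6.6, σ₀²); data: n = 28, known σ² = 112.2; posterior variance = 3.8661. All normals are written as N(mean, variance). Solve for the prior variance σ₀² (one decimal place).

σ₀² = 109.8

For the Normal–Normal model with known σ², precisions add: τ_n = τ₀ + n/σ².
So 1/σ₀² = 1/3.8661 − 28/112.2 = 0.258659 − 0.249554 = 0.009105.
Hence σ₀² = 1/0.009105 ≈ 109.8.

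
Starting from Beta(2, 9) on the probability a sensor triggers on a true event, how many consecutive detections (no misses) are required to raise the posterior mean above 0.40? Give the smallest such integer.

After k detections and 0 misses the posterior is Beta(2+k, 9), with mean (2+k)/(2+9+k).
Set (2+k)/(11+k) > 0.40 and solve: k > (0.40·11 − 2)/(1 − 0.40) = 4.000.
The smallest integer exceeding 4.000 is 5, and checking k=5: (7)/(16) = 0.4375 > 0.40.

k = 5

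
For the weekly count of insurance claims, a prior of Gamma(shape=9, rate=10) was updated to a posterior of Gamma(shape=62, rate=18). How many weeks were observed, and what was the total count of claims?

A Gamma(α, β) prior (rate parametrization) on a Poisson rate with n observations summing to S gives posterior Gamma(α+S, β+n).
Matching: Σxᵢ = 62 − 9 = 53 and n = 18 − 10 = 8.

n = 8 weeks with total 53 claims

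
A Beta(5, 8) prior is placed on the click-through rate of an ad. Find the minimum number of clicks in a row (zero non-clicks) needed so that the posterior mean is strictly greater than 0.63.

k = 9

After k clicks and 0 non-clicks the posterior is Beta(5+k, 8), with mean (5+k)/(5+8+k).
Set (5+k)/(13+k) > 0.63 and solve: k > (0.63·13 − 5)/(1 − 0.63) = 8.622.
The smallest integer exceeding 8.622 is 9.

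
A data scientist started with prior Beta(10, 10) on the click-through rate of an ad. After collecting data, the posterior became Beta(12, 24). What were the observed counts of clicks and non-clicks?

Beta is conjugate to the binomial likelihood: posterior = Beta(α+s, β+f).
So s = 12 − 10 = 2 and f = 24 − 10 = 14.

2 clicks and 14 non-clicks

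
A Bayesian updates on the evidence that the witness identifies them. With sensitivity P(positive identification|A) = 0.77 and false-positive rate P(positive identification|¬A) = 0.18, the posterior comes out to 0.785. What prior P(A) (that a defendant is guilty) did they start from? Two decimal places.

In odds form, posterior odds = prior odds × likelihood ratio, so prior odds = posterior odds ÷ LR.
Posterior odds = 0.785/(1−0.785) = 3.6512. LR = 0.77/0.18 = 4.2778.
Prior odds = 3.6512/4.2778 = 0.8535, so P(A) = 0.8535/(1+0.8535) ≈ 0.46.

P(A) = 0.46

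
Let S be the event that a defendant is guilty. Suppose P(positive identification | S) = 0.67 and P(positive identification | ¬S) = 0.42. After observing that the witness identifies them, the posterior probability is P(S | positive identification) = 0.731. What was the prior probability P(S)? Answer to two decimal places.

P(S) = 0.63

Bayes' rule in odds form gives O(S|E) = O(S)·[P(E|S)/P(E|¬S)], hence O(S) = O(S|E)/LR.
Posterior odds = 0.731/(1−0.731) = 2.7175. LR = 0.67/0.42 = 1.5952.
Prior odds = 2.7175/1.5952 = 1.7035, so P(S) = 1.7035/(1+1.7035) ≈ 0.63.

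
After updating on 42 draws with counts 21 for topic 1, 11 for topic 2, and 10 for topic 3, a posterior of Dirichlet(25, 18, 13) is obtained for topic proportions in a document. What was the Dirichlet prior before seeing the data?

Dirichlet(4, 7, 3)

For a Dirichlet(α) prior with multinomial counts c, the posterior is Dirichlet(α + c) componentwise.
Subtract each count from the matching posterior parameter: 25−21=4, 18−11=7, 13−10=3.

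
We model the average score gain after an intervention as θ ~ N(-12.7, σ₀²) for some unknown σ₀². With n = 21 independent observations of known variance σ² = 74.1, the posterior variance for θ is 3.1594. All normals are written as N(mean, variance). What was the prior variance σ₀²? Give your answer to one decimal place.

σ₀² = 30.2

Posterior precision equals prior precision plus data precision: 1/σ_n² = 1/σ₀² + n/σ².
So 1/σ₀² = 1/3.1594 − 21/74.1 = 0.316516 − 0.283401 = 0.033115.
Hence σ₀² = 1/0.033115 ≈ 30.2.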